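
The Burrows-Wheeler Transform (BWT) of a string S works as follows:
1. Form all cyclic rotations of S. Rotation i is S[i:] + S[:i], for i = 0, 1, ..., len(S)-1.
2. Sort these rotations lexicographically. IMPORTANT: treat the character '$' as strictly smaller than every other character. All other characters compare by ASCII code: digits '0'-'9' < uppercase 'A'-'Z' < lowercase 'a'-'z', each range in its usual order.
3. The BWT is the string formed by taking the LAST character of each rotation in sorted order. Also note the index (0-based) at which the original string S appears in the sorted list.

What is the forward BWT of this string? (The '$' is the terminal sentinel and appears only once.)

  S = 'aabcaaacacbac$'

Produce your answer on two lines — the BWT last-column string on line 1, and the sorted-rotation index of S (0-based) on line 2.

All 14 rotations (rotation i = S[i:]+S[:i]):
  rot[0] = aabcaaacacbac$
  rot[1] = abcaaacacbac$a
  rot[2] = bcaaacacbac$aa
  rot[3] = caaacacbac$aab
  rot[4] = aaacacbac$aabc
  rot[5] = aacacbac$aabca
  rot[6] = acacbac$aabcaa
  rot[7] = cacbac$aabcaaa
  rot[8] = acbac$aabcaaac
  rot[9] = cbac$aabcaaaca
  rot[10] = bac$aabcaaacac
  rot[11] = ac$aabcaaacacb
  rot[12] = c$aabcaaacacba
  rot[13] = $aabcaaacacbac
Sorted (with $ < everything):
  sorted[0] = $aabcaaacacbac  (last char: 'c')
  sorted[1] = aaacacbac$aabc  (last char: 'c')
  sorted[2] = aabcaaacacbac$  (last char: '$')
  sorted[3] = aacacbac$aabca  (last char: 'a')
  sorted[4] = abcaaacacbac$a  (last char: 'a')
  sorted[5] = ac$aabcaaacacb  (last char: 'b')
  sorted[6] = acacbac$aabcaa  (last char: 'a')
  sorted[7] = acbac$aabcaaac  (last char: 'c')
  sorted[8] = bac$aabcaaacac  (last char: 'c')
  sorted[9] = bcaaacacbac$aa  (last char: 'a')
  sorted[10] = c$aabcaaacacba  (last char: 'a')
  sorted[11] = caaacacbac$aab  (last char: 'b')
  sorted[12] = cacbac$aabcaaa  (last char: 'a')
  sorted[13] = cbac$aabcaaaca  (last char: 'a')
Last column: cc$aabaccaabaa
Original string S is at sorted index 2

Answer: cc$aabaccaabaa
2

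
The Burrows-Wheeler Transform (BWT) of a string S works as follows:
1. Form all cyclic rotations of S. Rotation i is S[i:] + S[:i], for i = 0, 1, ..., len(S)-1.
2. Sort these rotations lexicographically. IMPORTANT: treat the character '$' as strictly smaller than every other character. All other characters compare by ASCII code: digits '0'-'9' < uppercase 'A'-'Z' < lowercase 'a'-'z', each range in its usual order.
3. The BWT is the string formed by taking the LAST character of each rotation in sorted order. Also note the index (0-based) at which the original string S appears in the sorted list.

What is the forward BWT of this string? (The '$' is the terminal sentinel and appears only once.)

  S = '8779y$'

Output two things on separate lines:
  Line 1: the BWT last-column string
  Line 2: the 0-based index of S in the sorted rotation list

All 6 rotations (rotation i = S[i:]+S[:i]):
  rot[0] = 8779y$
  rot[1] = 779y$8
  rot[2] = 79y$87
  rot[3] = 9y$877
  rot[4] = y$8779
  rot[5] = $8779y
Sorted (with $ < everything):
  sorted[0] = $8779y  (last char: 'y')
  sorted[1] = 779y$8  (last char: '8')
  sorted[2] = 79y$87  (last char: '7')
  sorted[3] = 8779y$  (last char: '$')
  sorted[4] = 9y$877  (last char: '7')
  sorted[5] = y$8779  (last char: '9')
Last column: y87$79
Original string S is at sorted index 3

Answer: y87$79
3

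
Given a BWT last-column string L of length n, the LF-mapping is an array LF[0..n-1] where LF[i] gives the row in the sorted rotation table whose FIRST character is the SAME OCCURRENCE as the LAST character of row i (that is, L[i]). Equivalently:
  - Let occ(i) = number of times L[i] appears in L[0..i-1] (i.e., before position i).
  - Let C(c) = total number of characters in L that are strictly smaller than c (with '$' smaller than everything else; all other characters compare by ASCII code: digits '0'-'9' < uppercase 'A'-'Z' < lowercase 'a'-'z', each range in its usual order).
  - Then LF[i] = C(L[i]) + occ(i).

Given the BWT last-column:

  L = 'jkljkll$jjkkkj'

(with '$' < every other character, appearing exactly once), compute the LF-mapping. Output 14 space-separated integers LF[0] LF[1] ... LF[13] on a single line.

Char counts: '$':1, 'j':5, 'k':5, 'l':3
C (first-col start): C('$')=0, C('j')=1, C('k')=6, C('l')=11
L[0]='j': occ=0, LF[0]=C('j')+0=1+0=1
L[1]='k': occ=0, LF[1]=C('k')+0=6+0=6
L[2]='l': occ=0, LF[2]=C('l')+0=11+0=11
L[3]='j': occ=1, LF[3]=C('j')+1=1+1=2
L[4]='k': occ=1, LF[4]=C('k')+1=6+1=7
L[5]='l': occ=1, LF[5]=C('l')+1=11+1=12
L[6]='l': occ=2, LF[6]=C('l')+2=11+2=13
L[7]='$': occ=0, LF[7]=C('$')+0=0+0=0
L[8]='j': occ=2, LF[8]=C('j')+2=1+2=3
L[9]='j': occ=3, LF[9]=C('j')+3=1+3=4
L[10]='k': occ=2, LF[10]=C('k')+2=6+2=8
L[11]='k': occ=3, LF[11]=C('k')+3=6+3=9
L[12]='k': occ=4, LF[12]=C('k')+4=6+4=10
L[13]='j': occ=4, LF[13]=C('j')+4=1+4=5

Answer: 1 6 11 2 7 12 13 0 3 4 8 9 10 5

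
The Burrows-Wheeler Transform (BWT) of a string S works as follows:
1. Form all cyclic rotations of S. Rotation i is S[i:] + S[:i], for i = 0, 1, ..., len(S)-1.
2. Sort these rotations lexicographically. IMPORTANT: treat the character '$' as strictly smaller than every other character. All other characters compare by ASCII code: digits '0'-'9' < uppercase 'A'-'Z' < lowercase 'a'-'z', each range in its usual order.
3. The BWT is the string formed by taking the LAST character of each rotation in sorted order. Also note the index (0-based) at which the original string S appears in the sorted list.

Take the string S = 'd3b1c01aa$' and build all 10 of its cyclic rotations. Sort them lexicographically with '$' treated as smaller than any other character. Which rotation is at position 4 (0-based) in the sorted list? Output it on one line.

All 10 rotations (rotation i = S[i:]+S[:i]):
  rot[0] = d3b1c01aa$
  rot[1] = 3b1c01aa$d
  rot[2] = b1c01aa$d3
  rot[3] = 1c01aa$d3b
  rot[4] = c01aa$d3b1
  rot[5] = 01aa$d3b1c
  rot[6] = 1aa$d3b1c0
  rot[7] = aa$d3b1c01
  rot[8] = a$d3b1c01a
  rot[9] = $d3b1c01aa
Sorted (with $ < everything):
  sorted[0] = $d3b1c01aa
  sorted[1] = 01aa$d3b1c
  sorted[2] = 1aa$d3b1c0
  sorted[3] = 1c01aa$d3b
  sorted[4] = 3b1c01aa$d
  sorted[5] = a$d3b1c01a
  sorted[6] = aa$d3b1c01
  sorted[7] = b1c01aa$d3
  sorted[8] = c01aa$d3b1
  sorted[9] = d3b1c01aa$
sorted[4] = 3b1c01aa$d

Answer: 3b1c01aa$d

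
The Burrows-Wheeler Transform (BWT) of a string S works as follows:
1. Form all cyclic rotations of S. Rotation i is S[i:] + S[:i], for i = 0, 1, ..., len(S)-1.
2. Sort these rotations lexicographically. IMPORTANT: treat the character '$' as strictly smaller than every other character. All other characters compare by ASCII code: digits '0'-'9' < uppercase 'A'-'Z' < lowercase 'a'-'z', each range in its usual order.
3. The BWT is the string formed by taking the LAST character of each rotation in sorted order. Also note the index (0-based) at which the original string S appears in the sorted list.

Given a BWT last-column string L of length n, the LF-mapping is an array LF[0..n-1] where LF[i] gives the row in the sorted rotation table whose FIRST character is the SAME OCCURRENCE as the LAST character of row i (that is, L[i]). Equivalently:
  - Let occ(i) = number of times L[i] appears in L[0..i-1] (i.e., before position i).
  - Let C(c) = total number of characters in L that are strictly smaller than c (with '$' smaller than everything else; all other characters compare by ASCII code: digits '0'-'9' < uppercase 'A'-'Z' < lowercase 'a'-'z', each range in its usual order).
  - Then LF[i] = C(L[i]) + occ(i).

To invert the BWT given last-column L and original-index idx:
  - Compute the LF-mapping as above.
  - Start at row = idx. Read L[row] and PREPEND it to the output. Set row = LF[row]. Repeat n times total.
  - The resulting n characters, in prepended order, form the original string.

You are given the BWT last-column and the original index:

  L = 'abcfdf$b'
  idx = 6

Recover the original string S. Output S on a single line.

Answer: fbfdcba$

Derivation:
LF mapping: 1 2 4 6 5 7 0 3
Walk LF starting at row 6, prepending L[row]:
  step 1: row=6, L[6]='$', prepend. Next row=LF[6]=0
  step 2: row=0, L[0]='a', prepend. Next row=LF[0]=1
  step 3: row=1, L[1]='b', prepend. Next row=LF[1]=2
  step 4: row=2, L[2]='c', prepend. Next row=LF[2]=4
  step 5: row=4, L[4]='d', prepend. Next row=LF[4]=5
  step 6: row=5, L[5]='f', prepend. Next row=LF[5]=7
  step 7: row=7, L[7]='b', prepend. Next row=LF[7]=3
  step 8: row=3, L[3]='f', prepend. Next row=LF[3]=6
Reversed output: fbfdcba$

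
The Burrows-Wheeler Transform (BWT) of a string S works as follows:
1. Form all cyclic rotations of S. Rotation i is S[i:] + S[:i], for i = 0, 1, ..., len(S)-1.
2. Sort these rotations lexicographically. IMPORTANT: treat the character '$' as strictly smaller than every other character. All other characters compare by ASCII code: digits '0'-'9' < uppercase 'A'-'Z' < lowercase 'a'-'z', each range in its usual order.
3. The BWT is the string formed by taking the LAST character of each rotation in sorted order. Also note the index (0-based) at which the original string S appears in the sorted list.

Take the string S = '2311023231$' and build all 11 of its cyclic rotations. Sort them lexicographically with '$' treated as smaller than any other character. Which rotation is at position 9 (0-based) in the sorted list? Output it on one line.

Answer: 311023231$2

Derivation:
All 11 rotations (rotation i = S[i:]+S[:i]):
  rot[0] = 2311023231$
  rot[1] = 311023231$2
  rot[2] = 11023231$23
  rot[3] = 1023231$231
  rot[4] = 023231$2311
  rot[5] = 23231$23110
  rot[6] = 3231$231102
  rot[7] = 231$2311023
  rot[8] = 31$23110232
  rot[9] = 1$231102323
  rot[10] = $2311023231
Sorted (with $ < everything):
  sorted[0] = $2311023231
  sorted[1] = 023231$2311
  sorted[2] = 1$231102323
  sorted[3] = 1023231$231
  sorted[4] = 11023231$23
  sorted[5] = 231$2311023
  sorted[6] = 2311023231$
  sorted[7] = 23231$23110
  sorted[8] = 31$23110232
  sorted[9] = 311023231$2
  sorted[10] = 3231$231102
sorted[9] = 311023231$2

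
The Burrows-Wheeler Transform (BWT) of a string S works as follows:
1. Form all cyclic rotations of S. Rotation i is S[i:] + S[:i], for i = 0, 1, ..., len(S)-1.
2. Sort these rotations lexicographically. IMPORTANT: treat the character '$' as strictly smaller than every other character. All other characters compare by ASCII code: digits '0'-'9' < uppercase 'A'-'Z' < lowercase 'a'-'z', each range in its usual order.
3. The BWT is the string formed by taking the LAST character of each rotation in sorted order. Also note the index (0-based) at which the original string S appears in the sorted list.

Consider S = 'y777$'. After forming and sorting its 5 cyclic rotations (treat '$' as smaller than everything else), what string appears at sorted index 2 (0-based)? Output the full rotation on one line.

Answer: 77$y7

Derivation:
All 5 rotations (rotation i = S[i:]+S[:i]):
  rot[0] = y777$
  rot[1] = 777$y
  rot[2] = 77$y7
  rot[3] = 7$y77
  rot[4] = $y777
Sorted (with $ < everything):
  sorted[0] = $y777
  sorted[1] = 7$y77
  sorted[2] = 77$y7
  sorted[3] = 777$y
  sorted[4] = y777$
sorted[2] = 77$y7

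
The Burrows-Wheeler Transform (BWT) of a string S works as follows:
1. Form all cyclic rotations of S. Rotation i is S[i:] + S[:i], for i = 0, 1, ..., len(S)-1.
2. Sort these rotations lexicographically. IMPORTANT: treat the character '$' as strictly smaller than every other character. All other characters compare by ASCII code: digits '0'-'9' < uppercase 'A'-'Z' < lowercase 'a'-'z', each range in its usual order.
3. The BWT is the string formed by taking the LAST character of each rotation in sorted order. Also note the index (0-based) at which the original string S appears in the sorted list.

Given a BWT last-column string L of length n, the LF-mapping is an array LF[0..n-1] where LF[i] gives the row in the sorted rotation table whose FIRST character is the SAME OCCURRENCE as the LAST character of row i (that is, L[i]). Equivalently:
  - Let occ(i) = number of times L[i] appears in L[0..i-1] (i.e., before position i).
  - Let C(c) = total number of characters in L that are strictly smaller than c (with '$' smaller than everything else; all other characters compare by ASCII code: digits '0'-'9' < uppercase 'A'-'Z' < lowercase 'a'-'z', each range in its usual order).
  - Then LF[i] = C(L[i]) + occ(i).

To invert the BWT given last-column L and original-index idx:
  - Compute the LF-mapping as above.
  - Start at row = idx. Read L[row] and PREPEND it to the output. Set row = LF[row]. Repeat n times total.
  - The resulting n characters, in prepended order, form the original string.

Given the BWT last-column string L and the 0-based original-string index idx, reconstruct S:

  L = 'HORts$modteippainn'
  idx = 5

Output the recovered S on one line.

LF mapping: 1 2 3 16 15 0 9 12 5 17 6 7 13 14 4 8 10 11
Walk LF starting at row 5, prepending L[row]:
  step 1: row=5, L[5]='$', prepend. Next row=LF[5]=0
  step 2: row=0, L[0]='H', prepend. Next row=LF[0]=1
  step 3: row=1, L[1]='O', prepend. Next row=LF[1]=2
  step 4: row=2, L[2]='R', prepend. Next row=LF[2]=3
  step 5: row=3, L[3]='t', prepend. Next row=LF[3]=16
  step 6: row=16, L[16]='n', prepend. Next row=LF[16]=10
  step 7: row=10, L[10]='e', prepend. Next row=LF[10]=6
  step 8: row=6, L[6]='m', prepend. Next row=LF[6]=9
  step 9: row=9, L[9]='t', prepend. Next row=LF[9]=17
  step 10: row=17, L[17]='n', prepend. Next row=LF[17]=11
  step 11: row=11, L[11]='i', prepend. Next row=LF[11]=7
  step 12: row=7, L[7]='o', prepend. Next row=LF[7]=12
  step 13: row=12, L[12]='p', prepend. Next row=LF[12]=13
  step 14: row=13, L[13]='p', prepend. Next row=LF[13]=14
  step 15: row=14, L[14]='a', prepend. Next row=LF[14]=4
  step 16: row=4, L[4]='s', prepend. Next row=LF[4]=15
  step 17: row=15, L[15]='i', prepend. Next row=LF[15]=8
  step 18: row=8, L[8]='d', prepend. Next row=LF[8]=5
Reversed output: disappointmentROH$

Answer: disappointmentROH$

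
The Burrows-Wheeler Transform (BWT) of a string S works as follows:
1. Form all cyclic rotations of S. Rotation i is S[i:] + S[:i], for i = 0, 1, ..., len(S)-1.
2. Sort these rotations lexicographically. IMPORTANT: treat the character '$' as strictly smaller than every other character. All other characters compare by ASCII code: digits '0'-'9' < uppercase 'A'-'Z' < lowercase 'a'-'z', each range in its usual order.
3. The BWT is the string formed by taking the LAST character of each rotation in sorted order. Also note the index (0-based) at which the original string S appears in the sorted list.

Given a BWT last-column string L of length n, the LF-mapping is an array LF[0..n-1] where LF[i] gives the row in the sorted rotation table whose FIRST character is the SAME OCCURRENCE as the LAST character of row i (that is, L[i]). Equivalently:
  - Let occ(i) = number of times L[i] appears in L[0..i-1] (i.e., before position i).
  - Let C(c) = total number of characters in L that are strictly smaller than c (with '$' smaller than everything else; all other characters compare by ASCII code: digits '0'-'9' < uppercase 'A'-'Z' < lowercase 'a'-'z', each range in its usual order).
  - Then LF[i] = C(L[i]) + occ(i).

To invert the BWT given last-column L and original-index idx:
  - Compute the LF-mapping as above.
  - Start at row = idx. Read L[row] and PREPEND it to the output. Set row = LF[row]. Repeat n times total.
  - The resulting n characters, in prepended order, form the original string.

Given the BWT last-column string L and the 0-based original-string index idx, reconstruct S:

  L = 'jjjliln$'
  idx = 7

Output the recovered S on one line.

LF mapping: 2 3 4 5 1 6 7 0
Walk LF starting at row 7, prepending L[row]:
  step 1: row=7, L[7]='$', prepend. Next row=LF[7]=0
  step 2: row=0, L[0]='j', prepend. Next row=LF[0]=2
  step 3: row=2, L[2]='j', prepend. Next row=LF[2]=4
  step 4: row=4, L[4]='i', prepend. Next row=LF[4]=1
  step 5: row=1, L[1]='j', prepend. Next row=LF[1]=3
  step 6: row=3, L[3]='l', prepend. Next row=LF[3]=5
  step 7: row=5, L[5]='l', prepend. Next row=LF[5]=6
  step 8: row=6, L[6]='n', prepend. Next row=LF[6]=7
Reversed output: nlljijj$

Answer: nlljijj$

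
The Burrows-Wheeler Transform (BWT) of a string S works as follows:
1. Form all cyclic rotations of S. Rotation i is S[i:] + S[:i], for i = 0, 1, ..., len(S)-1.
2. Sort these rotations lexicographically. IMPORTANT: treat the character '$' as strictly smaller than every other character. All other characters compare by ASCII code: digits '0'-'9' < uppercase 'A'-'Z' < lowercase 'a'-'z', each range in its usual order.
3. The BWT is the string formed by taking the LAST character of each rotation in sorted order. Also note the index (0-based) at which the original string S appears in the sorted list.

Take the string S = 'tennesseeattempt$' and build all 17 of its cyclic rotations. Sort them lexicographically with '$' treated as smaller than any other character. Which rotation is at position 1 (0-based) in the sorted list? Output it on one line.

Answer: attempt$tennessee

Derivation:
All 17 rotations (rotation i = S[i:]+S[:i]):
  rot[0] = tennesseeattempt$
  rot[1] = ennesseeattempt$t
  rot[2] = nnesseeattempt$te
  rot[3] = nesseeattempt$ten
  rot[4] = esseeattempt$tenn
  rot[5] = sseeattempt$tenne
  rot[6] = seeattempt$tennes
  rot[7] = eeattempt$tenness
  rot[8] = eattempt$tennesse
  rot[9] = attempt$tennessee
  rot[10] = ttempt$tennesseea
  rot[11] = tempt$tennesseeat
  rot[12] = empt$tennesseeatt
  rot[13] = mpt$tennesseeatte
  rot[14] = pt$tennesseeattem
  rot[15] = t$tennesseeattemp
  rot[16] = $tennesseeattempt
Sorted (with $ < everything):
  sorted[0] = $tennesseeattempt
  sorted[1] = attempt$tennessee
  sorted[2] = eattempt$tennesse
  sorted[3] = eeattempt$tenness
  sorted[4] = empt$tennesseeatt
  sorted[5] = ennesseeattempt$t
  sorted[6] = esseeattempt$tenn
  sorted[7] = mpt$tennesseeatte
  sorted[8] = nesseeattempt$ten
  sorted[9] = nnesseeattempt$te
  sorted[10] = pt$tennesseeattem
  sorted[11] = seeattempt$tennes
  sorted[12] = sseeattempt$tenne
  sorted[13] = t$tennesseeattemp
  sorted[14] = tempt$tennesseeat
  sorted[15] = tennesseeattempt$
  sorted[16] = ttempt$tennesseea
sorted[1] = attempt$tennessee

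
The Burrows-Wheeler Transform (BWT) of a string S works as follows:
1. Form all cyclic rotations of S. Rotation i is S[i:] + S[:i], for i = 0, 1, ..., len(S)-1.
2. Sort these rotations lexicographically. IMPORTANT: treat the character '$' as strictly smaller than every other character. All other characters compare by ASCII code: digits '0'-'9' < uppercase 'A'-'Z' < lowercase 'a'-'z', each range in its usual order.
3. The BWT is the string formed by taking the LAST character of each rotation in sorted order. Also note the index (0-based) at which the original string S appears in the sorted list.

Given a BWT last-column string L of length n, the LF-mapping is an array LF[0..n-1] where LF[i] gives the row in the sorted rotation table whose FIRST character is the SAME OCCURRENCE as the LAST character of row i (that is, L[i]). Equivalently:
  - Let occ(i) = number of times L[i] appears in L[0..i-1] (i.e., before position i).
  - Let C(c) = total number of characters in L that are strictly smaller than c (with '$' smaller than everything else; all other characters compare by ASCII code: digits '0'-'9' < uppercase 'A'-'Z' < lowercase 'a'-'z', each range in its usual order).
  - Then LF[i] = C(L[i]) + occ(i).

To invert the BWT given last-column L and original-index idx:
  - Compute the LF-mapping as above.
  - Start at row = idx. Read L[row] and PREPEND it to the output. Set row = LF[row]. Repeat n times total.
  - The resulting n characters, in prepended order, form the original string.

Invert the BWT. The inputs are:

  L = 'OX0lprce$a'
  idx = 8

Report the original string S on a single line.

Answer: parcelX0O$

Derivation:
LF mapping: 2 3 1 7 8 9 5 6 0 4
Walk LF starting at row 8, prepending L[row]:
  step 1: row=8, L[8]='$', prepend. Next row=LF[8]=0
  step 2: row=0, L[0]='O', prepend. Next row=LF[0]=2
  step 3: row=2, L[2]='0', prepend. Next row=LF[2]=1
  step 4: row=1, L[1]='X', prepend. Next row=LF[1]=3
  step 5: row=3, L[3]='l', prepend. Next row=LF[3]=7
  step 6: row=7, L[7]='e', prepend. Next row=LF[7]=6
  step 7: row=6, L[6]='c', prepend. Next row=LF[6]=5
  step 8: row=5, L[5]='r', prepend. Next row=LF[5]=9
  step 9: row=9, L[9]='a', prepend. Next row=LF[9]=4
  step 10: row=4, L[4]='p', prepend. Next row=LF[4]=8
Reversed output: parcelX0O$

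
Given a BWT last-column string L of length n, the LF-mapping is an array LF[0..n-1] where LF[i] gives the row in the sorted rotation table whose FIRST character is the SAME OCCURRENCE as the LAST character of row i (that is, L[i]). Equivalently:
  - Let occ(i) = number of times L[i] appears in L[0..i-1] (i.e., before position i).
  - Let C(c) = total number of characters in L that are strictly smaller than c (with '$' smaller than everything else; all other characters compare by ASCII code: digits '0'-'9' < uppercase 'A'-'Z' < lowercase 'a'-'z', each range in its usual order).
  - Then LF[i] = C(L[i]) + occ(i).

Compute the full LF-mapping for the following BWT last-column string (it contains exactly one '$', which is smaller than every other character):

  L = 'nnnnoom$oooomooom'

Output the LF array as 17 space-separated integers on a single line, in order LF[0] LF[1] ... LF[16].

Answer: 4 5 6 7 8 9 1 0 10 11 12 13 2 14 15 16 3

Derivation:
Char counts: '$':1, 'm':3, 'n':4, 'o':9
C (first-col start): C('$')=0, C('m')=1, C('n')=4, C('o')=8
L[0]='n': occ=0, LF[0]=C('n')+0=4+0=4
L[1]='n': occ=1, LF[1]=C('n')+1=4+1=5
L[2]='n': occ=2, LF[2]=C('n')+2=4+2=6
L[3]='n': occ=3, LF[3]=C('n')+3=4+3=7
L[4]='o': occ=0, LF[4]=C('o')+0=8+0=8
L[5]='o': occ=1, LF[5]=C('o')+1=8+1=9
L[6]='m': occ=0, LF[6]=C('m')+0=1+0=1
L[7]='$': occ=0, LF[7]=C('$')+0=0+0=0
L[8]='o': occ=2, LF[8]=C('o')+2=8+2=10
L[9]='o': occ=3, LF[9]=C('o')+3=8+3=11
L[10]='o': occ=4, LF[10]=C('o')+4=8+4=12
L[11]='o': occ=5, LF[11]=C('o')+5=8+5=13
L[12]='m': occ=1, LF[12]=C('m')+1=1+1=2
L[13]='o': occ=6, LF[13]=C('o')+6=8+6=14
L[14]='o': occ=7, LF[14]=C('o')+7=8+7=15
L[15]='o': occ=8, LF[15]=C('o')+8=8+8=16
L[16]='m': occ=2, LF[16]=C('m')+2=1+2=3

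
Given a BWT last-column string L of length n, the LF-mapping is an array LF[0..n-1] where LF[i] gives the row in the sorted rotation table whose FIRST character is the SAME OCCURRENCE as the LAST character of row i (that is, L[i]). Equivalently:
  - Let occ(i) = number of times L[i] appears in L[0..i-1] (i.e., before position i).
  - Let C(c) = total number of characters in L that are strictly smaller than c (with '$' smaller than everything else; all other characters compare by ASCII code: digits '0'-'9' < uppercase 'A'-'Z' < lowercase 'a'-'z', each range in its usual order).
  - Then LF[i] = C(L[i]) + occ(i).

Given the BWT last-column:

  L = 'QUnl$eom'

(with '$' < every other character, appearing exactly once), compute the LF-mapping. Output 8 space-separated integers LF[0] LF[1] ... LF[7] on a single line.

Char counts: '$':1, 'Q':1, 'U':1, 'e':1, 'l':1, 'm':1, 'n':1, 'o':1
C (first-col start): C('$')=0, C('Q')=1, C('U')=2, C('e')=3, C('l')=4, C('m')=5, C('n')=6, C('o')=7
L[0]='Q': occ=0, LF[0]=C('Q')+0=1+0=1
L[1]='U': occ=0, LF[1]=C('U')+0=2+0=2
L[2]='n': occ=0, LF[2]=C('n')+0=6+0=6
L[3]='l': occ=0, LF[3]=C('l')+0=4+0=4
L[4]='$': occ=0, LF[4]=C('$')+0=0+0=0
L[5]='e': occ=0, LF[5]=C('e')+0=3+0=3
L[6]='o': occ=0, LF[6]=C('o')+0=7+0=7
L[7]='m': occ=0, LF[7]=C('m')+0=5+0=5

Answer: 1 2 6 4 0 3 7 5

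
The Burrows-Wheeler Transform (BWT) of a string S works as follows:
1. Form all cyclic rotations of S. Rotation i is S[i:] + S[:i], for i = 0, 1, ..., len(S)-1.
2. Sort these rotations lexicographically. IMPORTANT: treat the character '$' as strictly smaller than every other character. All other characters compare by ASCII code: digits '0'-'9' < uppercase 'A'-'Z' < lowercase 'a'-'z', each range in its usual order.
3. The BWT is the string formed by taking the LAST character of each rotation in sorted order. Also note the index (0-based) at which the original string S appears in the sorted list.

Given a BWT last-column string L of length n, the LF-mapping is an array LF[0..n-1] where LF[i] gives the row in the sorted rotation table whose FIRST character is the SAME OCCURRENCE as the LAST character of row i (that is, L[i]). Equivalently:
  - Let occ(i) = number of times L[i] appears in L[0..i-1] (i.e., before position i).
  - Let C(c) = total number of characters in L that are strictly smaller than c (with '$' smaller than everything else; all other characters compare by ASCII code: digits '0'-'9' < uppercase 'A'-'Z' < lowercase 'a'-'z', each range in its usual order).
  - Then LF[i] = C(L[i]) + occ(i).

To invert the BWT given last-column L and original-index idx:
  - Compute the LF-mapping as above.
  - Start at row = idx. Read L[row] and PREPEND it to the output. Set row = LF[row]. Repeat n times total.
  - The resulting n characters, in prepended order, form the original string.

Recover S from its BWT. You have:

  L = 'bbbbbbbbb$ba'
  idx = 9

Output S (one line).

Answer: bbbbabbbbbb$

Derivation:
LF mapping: 2 3 4 5 6 7 8 9 10 0 11 1
Walk LF starting at row 9, prepending L[row]:
  step 1: row=9, L[9]='$', prepend. Next row=LF[9]=0
  step 2: row=0, L[0]='b', prepend. Next row=LF[0]=2
  step 3: row=2, L[2]='b', prepend. Next row=LF[2]=4
  step 4: row=4, L[4]='b', prepend. Next row=LF[4]=6
  step 5: row=6, L[6]='b', prepend. Next row=LF[6]=8
  step 6: row=8, L[8]='b', prepend. Next row=LF[8]=10
  step 7: row=10, L[10]='b', prepend. Next row=LF[10]=11
  step 8: row=11, L[11]='a', prepend. Next row=LF[11]=1
  step 9: row=1, L[1]='b', prepend. Next row=LF[1]=3
  step 10: row=3, L[3]='b', prepend. Next row=LF[3]=5
  step 11: row=5, L[5]='b', prepend. Next row=LF[5]=7
  step 12: row=7, L[7]='b', prepend. Next row=LF[7]=9
Reversed output: bbbbabbbbbb$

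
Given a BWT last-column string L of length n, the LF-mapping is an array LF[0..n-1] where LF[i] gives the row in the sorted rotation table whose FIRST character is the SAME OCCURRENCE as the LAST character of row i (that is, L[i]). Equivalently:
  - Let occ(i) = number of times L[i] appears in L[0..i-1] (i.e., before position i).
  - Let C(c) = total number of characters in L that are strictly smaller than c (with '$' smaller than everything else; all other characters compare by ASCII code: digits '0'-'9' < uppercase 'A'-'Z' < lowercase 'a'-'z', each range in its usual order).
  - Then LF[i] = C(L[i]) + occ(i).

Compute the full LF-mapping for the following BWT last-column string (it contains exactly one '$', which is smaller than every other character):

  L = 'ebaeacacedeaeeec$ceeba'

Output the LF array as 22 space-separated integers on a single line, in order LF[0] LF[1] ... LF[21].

Char counts: '$':1, 'a':5, 'b':2, 'c':4, 'd':1, 'e':9
C (first-col start): C('$')=0, C('a')=1, C('b')=6, C('c')=8, C('d')=12, C('e')=13
L[0]='e': occ=0, LF[0]=C('e')+0=13+0=13
L[1]='b': occ=0, LF[1]=C('b')+0=6+0=6
L[2]='a': occ=0, LF[2]=C('a')+0=1+0=1
L[3]='e': occ=1, LF[3]=C('e')+1=13+1=14
L[4]='a': occ=1, LF[4]=C('a')+1=1+1=2
L[5]='c': occ=0, LF[5]=C('c')+0=8+0=8
L[6]='a': occ=2, LF[6]=C('a')+2=1+2=3
L[7]='c': occ=1, LF[7]=C('c')+1=8+1=9
L[8]='e': occ=2, LF[8]=C('e')+2=13+2=15
L[9]='d': occ=0, LF[9]=C('d')+0=12+0=12
L[10]='e': occ=3, LF[10]=C('e')+3=13+3=16
L[11]='a': occ=3, LF[11]=C('a')+3=1+3=4
L[12]='e': occ=4, LF[12]=C('e')+4=13+4=17
L[13]='e': occ=5, LF[13]=C('e')+5=13+5=18
L[14]='e': occ=6, LF[14]=C('e')+6=13+6=19
L[15]='c': occ=2, LF[15]=C('c')+2=8+2=10
L[16]='$': occ=0, LF[16]=C('$')+0=0+0=0
L[17]='c': occ=3, LF[17]=C('c')+3=8+3=11
L[18]='e': occ=7, LF[18]=C('e')+7=13+7=20
L[19]='e': occ=8, LF[19]=C('e')+8=13+8=21
L[20]='b': occ=1, LF[20]=C('b')+1=6+1=7
L[21]='a': occ=4, LF[21]=C('a')+4=1+4=5

Answer: 13 6 1 14 2 8 3 9 15 12 16 4 17 18 19 10 0 11 20 21 7 5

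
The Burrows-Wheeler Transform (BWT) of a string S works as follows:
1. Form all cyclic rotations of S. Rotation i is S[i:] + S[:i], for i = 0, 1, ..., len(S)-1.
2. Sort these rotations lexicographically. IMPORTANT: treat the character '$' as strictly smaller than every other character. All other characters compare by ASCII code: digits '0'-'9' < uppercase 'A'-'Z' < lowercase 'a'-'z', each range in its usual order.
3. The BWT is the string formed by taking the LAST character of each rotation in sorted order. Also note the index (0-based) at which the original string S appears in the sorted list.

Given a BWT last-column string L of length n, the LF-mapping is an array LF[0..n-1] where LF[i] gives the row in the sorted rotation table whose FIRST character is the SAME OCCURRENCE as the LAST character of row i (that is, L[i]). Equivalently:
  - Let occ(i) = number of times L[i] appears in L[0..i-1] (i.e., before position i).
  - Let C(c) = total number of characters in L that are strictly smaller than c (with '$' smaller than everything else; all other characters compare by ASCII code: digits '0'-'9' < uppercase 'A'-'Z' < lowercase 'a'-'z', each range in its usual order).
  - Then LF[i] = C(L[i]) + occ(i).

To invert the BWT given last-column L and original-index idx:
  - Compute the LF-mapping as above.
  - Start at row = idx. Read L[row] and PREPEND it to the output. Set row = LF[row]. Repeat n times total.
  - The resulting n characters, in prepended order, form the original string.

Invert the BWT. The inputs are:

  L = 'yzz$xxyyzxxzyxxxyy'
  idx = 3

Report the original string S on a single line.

LF mapping: 8 14 15 0 1 2 9 10 16 3 4 17 11 5 6 7 12 13
Walk LF starting at row 3, prepending L[row]:
  step 1: row=3, L[3]='$', prepend. Next row=LF[3]=0
  step 2: row=0, L[0]='y', prepend. Next row=LF[0]=8
  step 3: row=8, L[8]='z', prepend. Next row=LF[8]=16
  step 4: row=16, L[16]='y', prepend. Next row=LF[16]=12
  step 5: row=12, L[12]='y', prepend. Next row=LF[12]=11
  step 6: row=11, L[11]='z', prepend. Next row=LF[11]=17
  step 7: row=17, L[17]='y', prepend. Next row=LF[17]=13
  step 8: row=13, L[13]='x', prepend. Next row=LF[13]=5
  step 9: row=5, L[5]='x', prepend. Next row=LF[5]=2
  step 10: row=2, L[2]='z', prepend. Next row=LF[2]=15
  step 11: row=15, L[15]='x', prepend. Next row=LF[15]=7
  step 12: row=7, L[7]='y', prepend. Next row=LF[7]=10
  step 13: row=10, L[10]='x', prepend. Next row=LF[10]=4
  step 14: row=4, L[4]='x', prepend. Next row=LF[4]=1
  step 15: row=1, L[1]='z', prepend. Next row=LF[1]=14
  step 16: row=14, L[14]='x', prepend. Next row=LF[14]=6
  step 17: row=6, L[6]='y', prepend. Next row=LF[6]=9
  step 18: row=9, L[9]='x', prepend. Next row=LF[9]=3
Reversed output: xyxzxxyxzxxyzyyzy$

Answer: xyxzxxyxzxxyzyyzy$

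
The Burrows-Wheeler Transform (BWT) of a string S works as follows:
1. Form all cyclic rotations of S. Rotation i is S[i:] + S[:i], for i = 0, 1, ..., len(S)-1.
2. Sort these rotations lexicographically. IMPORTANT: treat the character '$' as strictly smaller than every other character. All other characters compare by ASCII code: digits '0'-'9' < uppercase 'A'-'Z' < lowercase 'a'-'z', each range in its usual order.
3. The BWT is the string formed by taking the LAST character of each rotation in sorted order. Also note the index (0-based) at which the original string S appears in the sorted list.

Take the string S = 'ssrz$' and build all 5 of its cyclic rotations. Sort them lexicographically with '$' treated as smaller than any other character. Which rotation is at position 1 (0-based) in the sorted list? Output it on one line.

Answer: rz$ss

Derivation:
All 5 rotations (rotation i = S[i:]+S[:i]):
  rot[0] = ssrz$
  rot[1] = srz$s
  rot[2] = rz$ss
  rot[3] = z$ssr
  rot[4] = $ssrz
Sorted (with $ < everything):
  sorted[0] = $ssrz
  sorted[1] = rz$ss
  sorted[2] = srz$s
  sorted[3] = ssrz$
  sorted[4] = z$ssr
sorted[1] = rz$ss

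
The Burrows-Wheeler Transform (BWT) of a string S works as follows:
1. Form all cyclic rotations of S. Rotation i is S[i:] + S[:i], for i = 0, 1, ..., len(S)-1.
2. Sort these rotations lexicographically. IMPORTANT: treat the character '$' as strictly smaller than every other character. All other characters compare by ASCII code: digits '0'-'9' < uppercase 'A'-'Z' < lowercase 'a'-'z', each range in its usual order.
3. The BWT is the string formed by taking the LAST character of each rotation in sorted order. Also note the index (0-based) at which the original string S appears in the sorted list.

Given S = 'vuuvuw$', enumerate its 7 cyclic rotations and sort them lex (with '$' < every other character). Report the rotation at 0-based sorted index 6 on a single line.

Answer: w$vuuvu

Derivation:
All 7 rotations (rotation i = S[i:]+S[:i]):
  rot[0] = vuuvuw$
  rot[1] = uuvuw$v
  rot[2] = uvuw$vu
  rot[3] = vuw$vuu
  rot[4] = uw$vuuv
  rot[5] = w$vuuvu
  rot[6] = $vuuvuw
Sorted (with $ < everything):
  sorted[0] = $vuuvuw
  sorted[1] = uuvuw$v
  sorted[2] = uvuw$vu
  sorted[3] = uw$vuuv
  sorted[4] = vuuvuw$
  sorted[5] = vuw$vuu
  sorted[6] = w$vuuvu
sorted[6] = w$vuuvu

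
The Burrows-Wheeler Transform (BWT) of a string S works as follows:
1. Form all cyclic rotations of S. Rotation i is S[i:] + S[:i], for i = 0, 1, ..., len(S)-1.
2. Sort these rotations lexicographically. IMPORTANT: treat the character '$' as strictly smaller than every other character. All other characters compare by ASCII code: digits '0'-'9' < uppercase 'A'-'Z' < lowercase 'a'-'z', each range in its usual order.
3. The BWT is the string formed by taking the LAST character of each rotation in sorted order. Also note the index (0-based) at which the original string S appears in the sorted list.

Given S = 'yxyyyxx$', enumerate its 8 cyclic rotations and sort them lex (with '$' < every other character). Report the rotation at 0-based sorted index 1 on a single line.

All 8 rotations (rotation i = S[i:]+S[:i]):
  rot[0] = yxyyyxx$
  rot[1] = xyyyxx$y
  rot[2] = yyyxx$yx
  rot[3] = yyxx$yxy
  rot[4] = yxx$yxyy
  rot[5] = xx$yxyyy
  rot[6] = x$yxyyyx
  rot[7] = $yxyyyxx
Sorted (with $ < everything):
  sorted[0] = $yxyyyxx
  sorted[1] = x$yxyyyx
  sorted[2] = xx$yxyyy
  sorted[3] = xyyyxx$y
  sorted[4] = yxx$yxyy
  sorted[5] = yxyyyxx$
  sorted[6] = yyxx$yxy
  sorted[7] = yyyxx$yx
sorted[1] = x$yxyyyx

Answer: x$yxyyyx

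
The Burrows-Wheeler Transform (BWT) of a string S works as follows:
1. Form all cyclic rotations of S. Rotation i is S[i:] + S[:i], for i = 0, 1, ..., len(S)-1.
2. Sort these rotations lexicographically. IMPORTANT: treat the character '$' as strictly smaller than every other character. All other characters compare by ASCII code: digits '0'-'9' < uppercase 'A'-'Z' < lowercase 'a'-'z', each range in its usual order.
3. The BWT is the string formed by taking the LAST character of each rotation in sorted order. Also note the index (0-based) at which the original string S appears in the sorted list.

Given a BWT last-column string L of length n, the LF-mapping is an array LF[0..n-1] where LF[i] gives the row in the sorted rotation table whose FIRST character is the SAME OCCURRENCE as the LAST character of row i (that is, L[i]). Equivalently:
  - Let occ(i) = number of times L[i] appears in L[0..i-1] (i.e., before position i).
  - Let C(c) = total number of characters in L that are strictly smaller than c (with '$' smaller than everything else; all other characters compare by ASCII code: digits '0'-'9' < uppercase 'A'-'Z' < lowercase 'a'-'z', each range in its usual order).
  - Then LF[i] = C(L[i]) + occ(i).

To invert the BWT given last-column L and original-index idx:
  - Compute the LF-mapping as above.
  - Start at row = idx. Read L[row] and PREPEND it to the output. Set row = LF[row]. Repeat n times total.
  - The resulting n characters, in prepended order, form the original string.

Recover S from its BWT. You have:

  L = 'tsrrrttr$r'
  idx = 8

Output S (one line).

Answer: trtsrrrrt$

Derivation:
LF mapping: 7 6 1 2 3 8 9 4 0 5
Walk LF starting at row 8, prepending L[row]:
  step 1: row=8, L[8]='$', prepend. Next row=LF[8]=0
  step 2: row=0, L[0]='t', prepend. Next row=LF[0]=7
  step 3: row=7, L[7]='r', prepend. Next row=LF[7]=4
  step 4: row=4, L[4]='r', prepend. Next row=LF[4]=3
  step 5: row=3, L[3]='r', prepend. Next row=LF[3]=2
  step 6: row=2, L[2]='r', prepend. Next row=LF[2]=1
  step 7: row=1, L[1]='s', prepend. Next row=LF[1]=6
  step 8: row=6, L[6]='t', prepend. Next row=LF[6]=9
  step 9: row=9, L[9]='r', prepend. Next row=LF[9]=5
  step 10: row=5, L[5]='t', prepend. Next row=LF[5]=8
Reversed output: trtsrrrrt$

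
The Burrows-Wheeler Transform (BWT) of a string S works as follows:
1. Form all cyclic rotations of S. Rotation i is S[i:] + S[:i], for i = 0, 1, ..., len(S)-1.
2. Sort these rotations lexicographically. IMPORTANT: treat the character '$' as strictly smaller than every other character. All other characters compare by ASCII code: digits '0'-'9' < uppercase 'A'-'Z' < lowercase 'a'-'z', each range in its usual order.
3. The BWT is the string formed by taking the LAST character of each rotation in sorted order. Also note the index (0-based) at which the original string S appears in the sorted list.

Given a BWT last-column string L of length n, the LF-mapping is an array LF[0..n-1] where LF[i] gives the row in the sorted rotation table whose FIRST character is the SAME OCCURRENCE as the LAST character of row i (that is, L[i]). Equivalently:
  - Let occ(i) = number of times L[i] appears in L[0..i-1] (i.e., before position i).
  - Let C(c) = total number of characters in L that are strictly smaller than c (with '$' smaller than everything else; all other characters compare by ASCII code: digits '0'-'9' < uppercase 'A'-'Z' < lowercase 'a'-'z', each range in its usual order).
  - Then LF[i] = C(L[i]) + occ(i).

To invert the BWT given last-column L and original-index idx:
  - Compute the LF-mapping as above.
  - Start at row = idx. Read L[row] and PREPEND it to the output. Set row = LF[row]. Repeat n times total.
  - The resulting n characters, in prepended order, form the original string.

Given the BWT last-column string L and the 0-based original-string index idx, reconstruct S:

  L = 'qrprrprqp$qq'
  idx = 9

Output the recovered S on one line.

Answer: rprppqqrqrq$

Derivation:
LF mapping: 4 8 1 9 10 2 11 5 3 0 6 7
Walk LF starting at row 9, prepending L[row]:
  step 1: row=9, L[9]='$', prepend. Next row=LF[9]=0
  step 2: row=0, L[0]='q', prepend. Next row=LF[0]=4
  step 3: row=4, L[4]='r', prepend. Next row=LF[4]=10
  step 4: row=10, L[10]='q', prepend. Next row=LF[10]=6
  step 5: row=6, L[6]='r', prepend. Next row=LF[6]=11
  step 6: row=11, L[11]='q', prepend. Next row=LF[11]=7
  step 7: row=7, L[7]='q', prepend. Next row=LF[7]=5
  step 8: row=5, L[5]='p', prepend. Next row=LF[5]=2
  step 9: row=2, L[2]='p', prepend. Next row=LF[2]=1
  step 10: row=1, L[1]='r', prepend. Next row=LF[1]=8
  step 11: row=8, L[8]='p', prepend. Next row=LF[8]=3
  step 12: row=3, L[3]='r', prepend. Next row=LF[3]=9
Reversed output: rprppqqrqrq$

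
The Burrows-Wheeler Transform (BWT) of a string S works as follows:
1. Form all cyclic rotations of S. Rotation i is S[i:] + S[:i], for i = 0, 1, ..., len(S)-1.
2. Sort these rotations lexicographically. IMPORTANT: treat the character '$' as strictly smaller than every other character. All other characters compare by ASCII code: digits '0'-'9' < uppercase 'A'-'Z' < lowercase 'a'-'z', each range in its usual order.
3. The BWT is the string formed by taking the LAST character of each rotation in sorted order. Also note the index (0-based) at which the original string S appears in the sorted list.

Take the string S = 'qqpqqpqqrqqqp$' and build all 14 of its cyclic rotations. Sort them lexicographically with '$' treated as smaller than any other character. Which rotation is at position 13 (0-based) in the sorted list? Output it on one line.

All 14 rotations (rotation i = S[i:]+S[:i]):
  rot[0] = qqpqqpqqrqqqp$
  rot[1] = qpqqpqqrqqqp$q
  rot[2] = pqqpqqrqqqp$qq
  rot[3] = qqpqqrqqqp$qqp
  rot[4] = qpqqrqqqp$qqpq
  rot[5] = pqqrqqqp$qqpqq
  rot[6] = qqrqqqp$qqpqqp
  rot[7] = qrqqqp$qqpqqpq
  rot[8] = rqqqp$qqpqqpqq
  rot[9] = qqqp$qqpqqpqqr
  rot[10] = qqp$qqpqqpqqrq
  rot[11] = qp$qqpqqpqqrqq
  rot[12] = p$qqpqqpqqrqqq
  rot[13] = $qqpqqpqqrqqqp
Sorted (with $ < everything):
  sorted[0] = $qqpqqpqqrqqqp
  sorted[1] = p$qqpqqpqqrqqq
  sorted[2] = pqqpqqrqqqp$qq
  sorted[3] = pqqrqqqp$qqpqq
  sorted[4] = qp$qqpqqpqqrqq
  sorted[5] = qpqqpqqrqqqp$q
  sorted[6] = qpqqrqqqp$qqpq
  sorted[7] = qqp$qqpqqpqqrq
  sorted[8] = qqpqqpqqrqqqp$
  sorted[9] = qqpqqrqqqp$qqp
  sorted[10] = qqqp$qqpqqpqqr
  sorted[11] = qqrqqqp$qqpqqp
  sorted[12] = qrqqqp$qqpqqpq
  sorted[13] = rqqqp$qqpqqpqq
sorted[13] = rqqqp$qqpqqpqq

Answer: rqqqp$qqpqqpqq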